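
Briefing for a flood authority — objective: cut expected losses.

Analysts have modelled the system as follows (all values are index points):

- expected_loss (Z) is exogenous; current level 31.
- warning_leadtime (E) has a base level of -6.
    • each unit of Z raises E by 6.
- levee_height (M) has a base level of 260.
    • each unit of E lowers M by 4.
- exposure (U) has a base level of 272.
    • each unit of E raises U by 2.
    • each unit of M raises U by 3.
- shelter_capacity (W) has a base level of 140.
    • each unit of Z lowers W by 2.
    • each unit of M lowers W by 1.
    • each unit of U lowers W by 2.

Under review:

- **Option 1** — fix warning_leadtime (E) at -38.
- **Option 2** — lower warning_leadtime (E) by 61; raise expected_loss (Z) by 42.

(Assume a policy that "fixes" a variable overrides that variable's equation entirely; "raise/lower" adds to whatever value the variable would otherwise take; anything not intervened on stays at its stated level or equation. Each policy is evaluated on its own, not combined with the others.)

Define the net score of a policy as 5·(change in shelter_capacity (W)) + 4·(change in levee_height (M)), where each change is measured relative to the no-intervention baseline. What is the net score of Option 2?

19444

Baseline:
  Z = 31
  E = -6 + 6·31 = 180
  M = 260 − 4·180 = -460
  U = 272 + 2·180 + 3·(-460) = -748
  W = 140 − 2·31 − (-460) − 2·(-748) = 2034
Option 2 (E − 61, Z + 42):
  Z = 31 + 42 = 73
  E = -6 + 6·73 (−61 from intervention) = 371
  M = 260 − 4·371 = -1224
  U = 272 + 2·371 + 3·(-1224) = -2658
  W = 140 − 2·73 − (-1224) − 2·(-2658) = 6534
ΔW = 6534 − 2034 = 4500; ΔM = -1224 − (-460) = -764
Score = 5·4500 + 4·(-764) = 19444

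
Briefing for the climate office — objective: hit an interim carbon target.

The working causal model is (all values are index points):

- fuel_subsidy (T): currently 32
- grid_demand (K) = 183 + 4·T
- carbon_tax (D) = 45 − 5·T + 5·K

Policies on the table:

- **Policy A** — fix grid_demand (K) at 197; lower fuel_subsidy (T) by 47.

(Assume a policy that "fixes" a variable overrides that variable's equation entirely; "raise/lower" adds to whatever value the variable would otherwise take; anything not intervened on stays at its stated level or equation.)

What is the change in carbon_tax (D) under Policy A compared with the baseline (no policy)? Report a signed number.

-335

Baseline:
  T = 32
  K = 183 + 4·32 = 311
  D = 45 − 5·32 + 5·311 = 1440
Policy A (K := 197, T − 47):
  T = 32 − 47 = -15
  K = 197
  D = 45 − 5·(-15) + 5·197 = 1105
Change in D: 1105 − 1440 = -335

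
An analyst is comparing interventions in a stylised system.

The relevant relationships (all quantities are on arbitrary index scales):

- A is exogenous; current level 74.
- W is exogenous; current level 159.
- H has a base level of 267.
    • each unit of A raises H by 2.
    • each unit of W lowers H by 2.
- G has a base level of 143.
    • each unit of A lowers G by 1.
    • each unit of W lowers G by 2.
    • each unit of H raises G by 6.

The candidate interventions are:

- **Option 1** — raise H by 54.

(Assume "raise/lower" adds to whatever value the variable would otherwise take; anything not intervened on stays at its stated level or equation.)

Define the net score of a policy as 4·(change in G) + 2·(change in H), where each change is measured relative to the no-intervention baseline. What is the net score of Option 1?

1404

Baseline:
  A = 74
  W = 159
  H = 267 + 2·74 − 2·159 = 97
  G = 143 − 74 − 2·159 + 6·97 = 333
Option 1 (H + 54):
  A = 74
  W = 159
  H = 267 + 2·74 − 2·159 (+54 from intervention) = 151
  G = 143 − 74 − 2·159 + 6·151 = 657
ΔG = 657 − 333 = 324; ΔH = 151 − 97 = 54
Score = 4·324 + 2·54 = 1404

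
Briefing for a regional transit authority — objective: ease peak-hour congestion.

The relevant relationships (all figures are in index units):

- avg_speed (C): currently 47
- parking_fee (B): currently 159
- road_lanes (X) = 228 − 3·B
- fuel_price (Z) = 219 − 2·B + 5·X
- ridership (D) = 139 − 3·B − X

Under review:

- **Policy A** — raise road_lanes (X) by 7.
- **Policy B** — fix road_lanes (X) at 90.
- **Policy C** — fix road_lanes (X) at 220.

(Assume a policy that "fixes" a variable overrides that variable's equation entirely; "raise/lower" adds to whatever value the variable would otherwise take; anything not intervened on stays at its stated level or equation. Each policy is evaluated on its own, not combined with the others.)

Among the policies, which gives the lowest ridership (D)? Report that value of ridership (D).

-558

Policy A (X + 7):
  B = 159
  X = 228 − 3·159 (+7 from intervention) = -242
  D = 139 − 3·159 − (-242) = -96
Policy B (X := 90):
  B = 159
  X = 90
  D = 139 − 3·159 − 90 = -428
Policy C (X := 220):
  B = 159
  X = 220
  D = 139 − 3·159 − 220 = -558
Comparing — Policy A: D=-96, Policy B: D=-428, Policy C: D=-558. Lowest is -558 (Policy C).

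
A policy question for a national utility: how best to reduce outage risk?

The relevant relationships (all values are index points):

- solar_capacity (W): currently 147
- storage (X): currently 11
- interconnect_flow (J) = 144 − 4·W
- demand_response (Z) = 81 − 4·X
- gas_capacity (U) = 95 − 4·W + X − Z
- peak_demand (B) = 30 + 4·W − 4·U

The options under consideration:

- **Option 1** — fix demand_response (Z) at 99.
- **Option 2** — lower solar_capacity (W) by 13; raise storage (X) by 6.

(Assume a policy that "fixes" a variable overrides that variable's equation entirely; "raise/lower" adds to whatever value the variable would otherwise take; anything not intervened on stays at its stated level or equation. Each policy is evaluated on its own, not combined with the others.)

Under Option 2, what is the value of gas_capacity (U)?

Option 2 (W − 13, X + 6):
  W = 147 − 13 = 134
  X = 11 + 6 = 17
  Z = 81 − 4·17 = 13
  U = 95 − 4·134 + 17 − 13 = -437

-437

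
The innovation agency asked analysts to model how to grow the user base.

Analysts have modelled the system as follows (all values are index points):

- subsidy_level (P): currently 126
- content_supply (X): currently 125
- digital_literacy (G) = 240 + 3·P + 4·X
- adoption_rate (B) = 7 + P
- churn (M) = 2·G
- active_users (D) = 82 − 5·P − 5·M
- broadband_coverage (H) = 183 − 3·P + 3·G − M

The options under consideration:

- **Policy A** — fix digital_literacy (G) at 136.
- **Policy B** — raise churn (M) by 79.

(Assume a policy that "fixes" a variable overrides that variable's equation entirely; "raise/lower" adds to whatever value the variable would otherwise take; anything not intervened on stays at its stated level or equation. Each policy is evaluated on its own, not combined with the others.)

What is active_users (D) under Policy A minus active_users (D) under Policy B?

10215

Policy A (G := 136):
  P = 126
  X = 125
  G = 136
  M = 0 + 2·136 = 272
  D = 82 − 5·126 − 5·272 = -1908
Policy B (M + 79):
  P = 126
  X = 125
  G = 240 + 3·126 + 4·125 = 1118
  M = 0 + 2·1118 (+79 from intervention) = 2315
  D = 82 − 5·126 − 5·2315 = -12123
D: -1908 − (-12123) = 10215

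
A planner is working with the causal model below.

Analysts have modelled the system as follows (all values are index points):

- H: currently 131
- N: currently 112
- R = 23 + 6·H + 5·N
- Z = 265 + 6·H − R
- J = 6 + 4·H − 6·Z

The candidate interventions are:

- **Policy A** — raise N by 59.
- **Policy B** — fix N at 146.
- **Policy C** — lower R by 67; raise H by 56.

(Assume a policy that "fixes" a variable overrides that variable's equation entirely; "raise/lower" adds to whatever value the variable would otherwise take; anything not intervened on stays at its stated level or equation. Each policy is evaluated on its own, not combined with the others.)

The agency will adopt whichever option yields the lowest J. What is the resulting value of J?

2260

Policy A (N + 59):
  H = 131
  N = 112 + 59 = 171
  R = 23 + 6·131 + 5·171 = 1664
  Z = 265 + 6·131 − 1664 = -613
  J = 6 + 4·131 − 6·(-613) = 4208
Policy B (N := 146):
  H = 131
  N = 146
  R = 23 + 6·131 + 5·146 = 1539
  Z = 265 + 6·131 − 1539 = -488
  J = 6 + 4·131 − 6·(-488) = 3458
Policy C (R − 67, H + 56):
  H = 131 + 56 = 187
  N = 112
  R = 23 + 6·187 + 5·112 (−67 from intervention) = 1638
  Z = 265 + 6·187 − 1638 = -251
  J = 6 + 4·187 − 6·(-251) = 2260
Comparing — Policy A: J=4208, Policy B: J=3458, Policy C: J=2260. Lowest is 2260 (Policy C).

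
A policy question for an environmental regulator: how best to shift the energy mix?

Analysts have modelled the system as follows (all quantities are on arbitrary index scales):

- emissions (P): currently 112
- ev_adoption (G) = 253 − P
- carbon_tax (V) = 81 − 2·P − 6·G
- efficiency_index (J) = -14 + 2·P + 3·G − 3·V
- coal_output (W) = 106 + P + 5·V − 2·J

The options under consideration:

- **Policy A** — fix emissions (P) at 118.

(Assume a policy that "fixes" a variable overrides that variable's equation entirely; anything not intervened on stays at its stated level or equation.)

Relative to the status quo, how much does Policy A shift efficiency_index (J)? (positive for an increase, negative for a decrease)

Baseline:
  P = 112
  G = 253 − 112 = 141
  V = 81 − 2·112 − 6·141 = -989
  J = -14 + 2·112 + 3·141 − 3·(-989) = 3600
Policy A (P := 118):
  P = 118
  G = 253 − 118 = 135
  V = 81 − 2·118 − 6·135 = -965
  J = -14 + 2·118 + 3·135 − 3·(-965) = 3522
Change in J: 3522 − 3600 = -78

-78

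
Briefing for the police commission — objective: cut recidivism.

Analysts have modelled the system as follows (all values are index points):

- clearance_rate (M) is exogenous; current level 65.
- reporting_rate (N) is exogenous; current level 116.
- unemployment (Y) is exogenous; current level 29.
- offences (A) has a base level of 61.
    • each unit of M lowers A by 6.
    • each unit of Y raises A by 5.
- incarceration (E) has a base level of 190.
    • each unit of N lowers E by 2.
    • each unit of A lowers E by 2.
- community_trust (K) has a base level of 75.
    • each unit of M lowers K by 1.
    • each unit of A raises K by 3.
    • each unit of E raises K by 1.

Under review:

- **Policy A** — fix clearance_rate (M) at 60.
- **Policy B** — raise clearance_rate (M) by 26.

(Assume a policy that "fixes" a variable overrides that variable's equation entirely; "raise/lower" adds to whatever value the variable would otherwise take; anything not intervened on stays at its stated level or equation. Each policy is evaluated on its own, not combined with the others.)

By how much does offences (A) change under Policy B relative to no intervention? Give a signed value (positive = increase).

Baseline:
  M = 65
  Y = 29
  A = 61 − 6·65 + 5·29 = -184
Policy B (M + 26):
  M = 65 + 26 = 91
  Y = 29
  A = 61 − 6·91 + 5·29 = -340
Change in A: -340 − (-184) = -156

-156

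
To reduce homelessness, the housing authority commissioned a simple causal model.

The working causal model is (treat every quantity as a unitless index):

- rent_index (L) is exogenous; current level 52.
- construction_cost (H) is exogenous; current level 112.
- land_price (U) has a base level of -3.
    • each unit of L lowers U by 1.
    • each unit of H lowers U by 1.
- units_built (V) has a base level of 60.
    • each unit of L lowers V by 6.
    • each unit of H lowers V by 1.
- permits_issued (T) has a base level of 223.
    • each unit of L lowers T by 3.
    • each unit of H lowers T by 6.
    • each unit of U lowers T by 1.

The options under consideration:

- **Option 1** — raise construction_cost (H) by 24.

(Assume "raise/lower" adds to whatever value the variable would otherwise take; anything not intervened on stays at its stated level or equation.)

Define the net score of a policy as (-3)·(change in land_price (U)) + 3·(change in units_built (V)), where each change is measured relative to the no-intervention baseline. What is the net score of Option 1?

0

Baseline:
  L = 52
  H = 112
  U = -3 − 52 − 112 = -167
  V = 60 − 6·52 − 112 = -364
Option 1 (H + 24):
  L = 52
  H = 112 + 24 = 136
  U = -3 − 52 − 136 = -191
  V = 60 − 6·52 − 136 = -388
ΔU = -191 − (-167) = -24; ΔV = -388 − (-364) = -24
Score = (-3)·(-24) + 3·(-24) = 0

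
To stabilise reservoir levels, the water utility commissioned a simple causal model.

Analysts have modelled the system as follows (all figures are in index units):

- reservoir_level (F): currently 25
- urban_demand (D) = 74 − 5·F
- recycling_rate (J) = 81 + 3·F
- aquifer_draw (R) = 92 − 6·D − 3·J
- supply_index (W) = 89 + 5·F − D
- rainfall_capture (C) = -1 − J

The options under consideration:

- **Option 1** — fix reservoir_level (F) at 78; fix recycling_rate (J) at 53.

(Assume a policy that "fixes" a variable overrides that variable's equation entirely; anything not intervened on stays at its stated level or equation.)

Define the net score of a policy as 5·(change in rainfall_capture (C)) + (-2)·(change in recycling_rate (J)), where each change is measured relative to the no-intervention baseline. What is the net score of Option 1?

721

Baseline:
  F = 25
  J = 81 + 3·25 = 156
  C = -1 − 156 = -157
Option 1 (F := 78, J := 53):
  F = 78
  J = 53
  C = -1 − 53 = -54
ΔC = -54 − (-157) = 103; ΔJ = 53 − 156 = -103
Score = 5·103 + (-2)·(-103) = 721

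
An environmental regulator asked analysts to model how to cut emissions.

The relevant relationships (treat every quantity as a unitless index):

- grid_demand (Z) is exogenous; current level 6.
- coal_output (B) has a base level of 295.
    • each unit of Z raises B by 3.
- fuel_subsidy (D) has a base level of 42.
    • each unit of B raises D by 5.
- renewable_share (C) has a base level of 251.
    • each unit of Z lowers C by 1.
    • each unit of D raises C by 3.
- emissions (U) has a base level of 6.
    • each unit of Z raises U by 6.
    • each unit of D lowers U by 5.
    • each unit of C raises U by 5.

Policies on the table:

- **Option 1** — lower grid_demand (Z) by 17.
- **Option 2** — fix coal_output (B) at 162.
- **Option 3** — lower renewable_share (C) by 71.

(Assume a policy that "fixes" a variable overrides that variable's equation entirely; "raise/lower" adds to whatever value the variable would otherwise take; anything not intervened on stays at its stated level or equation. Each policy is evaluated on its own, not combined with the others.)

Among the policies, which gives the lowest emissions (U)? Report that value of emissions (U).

Option 1 (Z − 17):
  Z = 6 − 17 = -11
  B = 295 + 3·(-11) = 262
  D = 42 + 5·262 = 1352
  C = 251 − (-11) + 3·1352 = 4318
  U = 6 + 6·(-11) − 5·1352 + 5·4318 = 14770
Option 2 (B := 162):
  Z = 6
  B = 162
  D = 42 + 5·162 = 852
  C = 251 − 6 + 3·852 = 2801
  U = 6 + 6·6 − 5·852 + 5·2801 = 9787
Option 3 (C − 71):
  Z = 6
  B = 295 + 3·6 = 313
  D = 42 + 5·313 = 1607
  C = 251 − 6 + 3·1607 (−71 from intervention) = 4995
  U = 6 + 6·6 − 5·1607 + 5·4995 = 16982
Comparing — Option 1: U=14770, Option 2: U=9787, Option 3: U=16982. Lowest is 9787 (Option 2).

9787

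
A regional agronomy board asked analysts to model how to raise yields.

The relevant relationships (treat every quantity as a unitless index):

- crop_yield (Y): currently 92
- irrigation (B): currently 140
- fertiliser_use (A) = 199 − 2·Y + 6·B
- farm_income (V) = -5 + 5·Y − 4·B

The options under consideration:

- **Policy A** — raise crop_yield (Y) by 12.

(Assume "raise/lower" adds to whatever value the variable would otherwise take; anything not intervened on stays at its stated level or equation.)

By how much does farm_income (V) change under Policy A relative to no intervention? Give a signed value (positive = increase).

Baseline:
  Y = 92
  B = 140
  V = -5 + 5·92 − 4·140 = -105
Policy A (Y + 12):
  Y = 92 + 12 = 104
  B = 140
  V = -5 + 5·104 − 4·140 = -45
Change in V: -45 − (-105) = 60

60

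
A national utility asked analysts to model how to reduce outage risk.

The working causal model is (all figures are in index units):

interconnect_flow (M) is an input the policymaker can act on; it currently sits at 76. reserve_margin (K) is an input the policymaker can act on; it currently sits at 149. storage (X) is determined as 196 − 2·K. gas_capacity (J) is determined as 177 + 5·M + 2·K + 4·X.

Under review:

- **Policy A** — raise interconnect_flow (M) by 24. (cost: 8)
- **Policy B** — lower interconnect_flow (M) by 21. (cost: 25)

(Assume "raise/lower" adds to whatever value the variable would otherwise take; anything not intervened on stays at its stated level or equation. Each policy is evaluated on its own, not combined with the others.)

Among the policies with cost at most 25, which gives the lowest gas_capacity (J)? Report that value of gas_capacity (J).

Policy A (M + 24):
  M = 76 + 24 = 100
  K = 149
  X = 196 − 2·149 = -102
  J = 177 + 5·100 + 2·149 + 4·(-102) = 567
Policy B (M − 21):
  M = 76 − 21 = 55
  K = 149
  X = 196 − 2·149 = -102
  J = 177 + 5·55 + 2·149 + 4·(-102) = 342
Comparing — Policy A: J=567, Policy B: J=342. Lowest is 342 (Policy B).

342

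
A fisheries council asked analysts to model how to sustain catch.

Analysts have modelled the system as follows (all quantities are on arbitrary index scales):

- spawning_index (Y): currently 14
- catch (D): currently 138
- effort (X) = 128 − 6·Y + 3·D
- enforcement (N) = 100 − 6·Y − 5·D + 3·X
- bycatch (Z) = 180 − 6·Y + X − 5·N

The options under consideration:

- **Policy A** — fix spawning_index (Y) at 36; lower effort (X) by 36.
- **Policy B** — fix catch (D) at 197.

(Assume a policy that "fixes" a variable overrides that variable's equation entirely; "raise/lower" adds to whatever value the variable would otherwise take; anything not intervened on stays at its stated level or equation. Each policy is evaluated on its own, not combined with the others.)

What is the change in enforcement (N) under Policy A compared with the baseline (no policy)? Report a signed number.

-636

Baseline:
  Y = 14
  D = 138
  X = 128 − 6·14 + 3·138 = 458
  N = 100 − 6·14 − 5·138 + 3·458 = 700
Policy A (Y := 36, X − 36):
  Y = 36
  D = 138
  X = 128 − 6·36 + 3·138 (−36 from intervention) = 290
  N = 100 − 6·36 − 5·138 + 3·290 = 64
Change in N: 64 − 700 = -636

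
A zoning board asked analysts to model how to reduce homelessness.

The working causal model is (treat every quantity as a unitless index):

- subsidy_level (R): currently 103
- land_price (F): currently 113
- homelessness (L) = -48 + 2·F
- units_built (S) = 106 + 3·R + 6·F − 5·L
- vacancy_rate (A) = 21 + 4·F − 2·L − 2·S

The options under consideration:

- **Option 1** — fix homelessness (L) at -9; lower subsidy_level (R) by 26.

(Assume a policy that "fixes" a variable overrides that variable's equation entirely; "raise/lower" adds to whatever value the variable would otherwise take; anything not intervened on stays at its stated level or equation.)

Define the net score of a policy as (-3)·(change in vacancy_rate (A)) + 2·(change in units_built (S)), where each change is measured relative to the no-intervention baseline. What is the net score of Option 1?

Baseline:
  R = 103
  F = 113
  L = -48 + 2·113 = 178
  S = 106 + 3·103 + 6·113 − 5·178 = 203
  A = 21 + 4·113 − 2·178 − 2·203 = -289
Option 1 (L := -9, R − 26):
  R = 103 − 26 = 77
  F = 113
  L = -9
  S = 106 + 3·77 + 6·113 − 5·(-9) = 1060
  A = 21 + 4·113 − 2·(-9) − 2·1060 = -1629
ΔA = -1629 − (-289) = -1340; ΔS = 1060 − 203 = 857
Score = (-3)·(-1340) + 2·857 = 5734

5734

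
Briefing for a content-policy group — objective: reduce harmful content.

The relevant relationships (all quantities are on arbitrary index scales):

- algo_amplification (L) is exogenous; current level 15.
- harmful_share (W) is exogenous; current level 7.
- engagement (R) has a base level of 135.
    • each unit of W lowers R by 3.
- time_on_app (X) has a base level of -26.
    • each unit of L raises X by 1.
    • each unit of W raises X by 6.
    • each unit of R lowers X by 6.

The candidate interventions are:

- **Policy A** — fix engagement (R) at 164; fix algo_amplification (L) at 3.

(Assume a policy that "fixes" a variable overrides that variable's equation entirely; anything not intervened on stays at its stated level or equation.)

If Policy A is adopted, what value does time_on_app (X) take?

-965

Policy A (R := 164, L := 3):
  L = 3
  W = 7
  R = 164
  X = -26 + 3 + 6·7 − 6·164 = -965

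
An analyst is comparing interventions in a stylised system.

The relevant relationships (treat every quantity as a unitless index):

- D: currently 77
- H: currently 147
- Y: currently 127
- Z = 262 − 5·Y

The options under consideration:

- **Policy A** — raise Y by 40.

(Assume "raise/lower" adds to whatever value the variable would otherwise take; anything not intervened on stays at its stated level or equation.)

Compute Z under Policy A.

-573

Policy A (Y + 40):
  Y = 127 + 40 = 167
  Z = 262 − 5·167 = -573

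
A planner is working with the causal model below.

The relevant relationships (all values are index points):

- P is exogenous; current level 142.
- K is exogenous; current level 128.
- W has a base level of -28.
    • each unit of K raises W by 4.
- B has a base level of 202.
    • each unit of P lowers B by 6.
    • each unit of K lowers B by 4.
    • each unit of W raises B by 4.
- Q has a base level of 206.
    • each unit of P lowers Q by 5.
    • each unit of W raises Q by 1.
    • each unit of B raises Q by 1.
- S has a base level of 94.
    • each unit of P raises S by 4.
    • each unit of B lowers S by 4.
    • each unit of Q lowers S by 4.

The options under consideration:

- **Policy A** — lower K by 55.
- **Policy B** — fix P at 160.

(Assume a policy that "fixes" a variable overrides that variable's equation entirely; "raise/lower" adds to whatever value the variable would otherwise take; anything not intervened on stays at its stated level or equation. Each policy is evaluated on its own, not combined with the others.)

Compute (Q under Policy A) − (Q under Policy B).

-682

Policy A (K − 55):
  P = 142
  K = 128 − 55 = 73
  W = -28 + 4·73 = 264
  B = 202 − 6·142 − 4·73 + 4·264 = 114
  Q = 206 − 5·142 + 264 + 114 = -126
Policy B (P := 160):
  P = 160
  K = 128
  W = -28 + 4·128 = 484
  B = 202 − 6·160 − 4·128 + 4·484 = 666
  Q = 206 − 5·160 + 484 + 666 = 556
Q: -126 − 556 = -682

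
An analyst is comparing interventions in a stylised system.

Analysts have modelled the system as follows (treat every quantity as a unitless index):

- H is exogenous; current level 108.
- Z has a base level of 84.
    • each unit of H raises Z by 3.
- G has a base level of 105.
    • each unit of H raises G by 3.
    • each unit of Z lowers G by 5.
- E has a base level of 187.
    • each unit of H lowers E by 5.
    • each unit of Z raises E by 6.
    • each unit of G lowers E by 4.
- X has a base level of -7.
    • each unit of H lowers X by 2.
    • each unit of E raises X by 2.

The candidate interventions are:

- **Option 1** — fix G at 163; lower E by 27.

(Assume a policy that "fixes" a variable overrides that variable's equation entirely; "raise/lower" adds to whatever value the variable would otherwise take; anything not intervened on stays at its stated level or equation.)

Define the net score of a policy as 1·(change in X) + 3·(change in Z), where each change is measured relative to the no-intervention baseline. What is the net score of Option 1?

Baseline:
  H = 108
  Z = 84 + 3·108 = 408
  G = 105 + 3·108 − 5·408 = -1611
  E = 187 − 5·108 + 6·408 − 4·(-1611) = 8539
  X = -7 − 2·108 + 2·8539 = 16855
Option 1 (G := 163, E − 27):
  H = 108
  Z = 84 + 3·108 = 408
  G = 163
  E = 187 − 5·108 + 6·408 − 4·163 (−27 from intervention) = 1416
  X = -7 − 2·108 + 2·1416 = 2609
ΔX = 2609 − 16855 = -14246; ΔZ = 408 − 408 = 0
Score = 1·(-14246) + 3·0 = -14246

-14246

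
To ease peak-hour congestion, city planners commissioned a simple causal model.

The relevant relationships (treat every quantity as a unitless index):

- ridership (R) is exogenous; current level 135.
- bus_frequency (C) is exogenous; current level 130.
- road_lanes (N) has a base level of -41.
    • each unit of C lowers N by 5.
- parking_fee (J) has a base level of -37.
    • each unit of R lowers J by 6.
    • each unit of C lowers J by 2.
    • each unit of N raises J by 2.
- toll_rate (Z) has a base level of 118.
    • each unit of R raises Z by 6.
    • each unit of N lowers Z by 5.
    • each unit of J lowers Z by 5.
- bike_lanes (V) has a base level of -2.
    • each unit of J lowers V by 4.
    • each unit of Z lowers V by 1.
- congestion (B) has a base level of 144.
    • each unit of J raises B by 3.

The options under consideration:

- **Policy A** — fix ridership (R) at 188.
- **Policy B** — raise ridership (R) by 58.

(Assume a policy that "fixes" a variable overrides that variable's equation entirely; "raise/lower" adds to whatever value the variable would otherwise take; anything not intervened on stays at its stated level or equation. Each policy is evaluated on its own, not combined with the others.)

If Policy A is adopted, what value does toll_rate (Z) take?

18736

Policy A (R := 188):
  R = 188
  C = 130
  N = -41 − 5·130 = -691
  J = -37 − 6·188 − 2·130 + 2·(-691) = -2807
  Z = 118 + 6·188 − 5·(-691) − 5·(-2807) = 18736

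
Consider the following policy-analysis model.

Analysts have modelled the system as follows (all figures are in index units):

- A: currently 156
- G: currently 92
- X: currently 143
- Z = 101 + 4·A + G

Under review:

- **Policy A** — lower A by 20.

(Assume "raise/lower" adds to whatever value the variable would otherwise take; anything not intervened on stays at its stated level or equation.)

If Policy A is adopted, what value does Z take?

737

Policy A (A − 20):
  A = 156 − 20 = 136
  G = 92
  Z = 101 + 4·136 + 92 = 737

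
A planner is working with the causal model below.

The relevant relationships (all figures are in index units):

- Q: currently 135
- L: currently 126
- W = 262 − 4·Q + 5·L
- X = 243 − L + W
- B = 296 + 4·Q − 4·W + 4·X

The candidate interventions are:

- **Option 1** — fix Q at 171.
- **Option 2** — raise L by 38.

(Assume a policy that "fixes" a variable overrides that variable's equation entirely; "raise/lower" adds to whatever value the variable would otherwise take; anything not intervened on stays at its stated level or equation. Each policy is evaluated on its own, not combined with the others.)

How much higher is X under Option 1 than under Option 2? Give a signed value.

-296

Option 1 (Q := 171):
  Q = 171
  L = 126
  W = 262 − 4·171 + 5·126 = 208
  X = 243 − 126 + 208 = 325
Option 2 (L + 38):
  Q = 135
  L = 126 + 38 = 164
  W = 262 − 4·135 + 5·164 = 542
  X = 243 − 164 + 542 = 621
X: 325 − 621 = -296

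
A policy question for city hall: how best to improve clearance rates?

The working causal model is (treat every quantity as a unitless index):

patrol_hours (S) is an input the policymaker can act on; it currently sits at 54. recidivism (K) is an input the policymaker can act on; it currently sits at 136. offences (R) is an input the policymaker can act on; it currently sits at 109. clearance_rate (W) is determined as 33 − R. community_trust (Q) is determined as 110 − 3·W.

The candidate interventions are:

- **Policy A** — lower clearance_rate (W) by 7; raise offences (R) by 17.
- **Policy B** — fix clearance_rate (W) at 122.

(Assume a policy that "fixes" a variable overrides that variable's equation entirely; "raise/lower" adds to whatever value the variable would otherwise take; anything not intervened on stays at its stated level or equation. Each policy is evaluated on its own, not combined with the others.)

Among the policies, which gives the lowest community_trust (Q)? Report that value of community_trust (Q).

Policy A (W − 7, R + 17):
  R = 109 + 17 = 126
  W = 33 − 126 (−7 from intervention) = -100
  Q = 110 − 3·(-100) = 410
Policy B (W := 122):
  R = 109
  W = 122
  Q = 110 − 3·122 = -256
Comparing — Policy A: Q=410, Policy B: Q=-256. Lowest is -256 (Policy B).

-256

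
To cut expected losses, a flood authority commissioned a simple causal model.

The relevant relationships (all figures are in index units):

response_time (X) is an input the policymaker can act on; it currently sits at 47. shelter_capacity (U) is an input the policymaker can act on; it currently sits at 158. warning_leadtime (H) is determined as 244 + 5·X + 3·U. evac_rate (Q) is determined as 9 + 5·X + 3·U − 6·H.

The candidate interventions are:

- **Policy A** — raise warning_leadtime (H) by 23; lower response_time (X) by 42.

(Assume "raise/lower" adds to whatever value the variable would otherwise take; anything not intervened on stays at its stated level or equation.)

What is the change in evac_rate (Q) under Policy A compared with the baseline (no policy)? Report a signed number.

912

Baseline:
  X = 47
  U = 158
  H = 244 + 5·47 + 3·158 = 953
  Q = 9 + 5·47 + 3·158 − 6·953 = -5000
Policy A (H + 23, X − 42):
  X = 47 − 42 = 5
  U = 158
  H = 244 + 5·5 + 3·158 (+23 from intervention) = 766
  Q = 9 + 5·5 + 3·158 − 6·766 = -4088
Change in Q: -4088 − (-5000) = 912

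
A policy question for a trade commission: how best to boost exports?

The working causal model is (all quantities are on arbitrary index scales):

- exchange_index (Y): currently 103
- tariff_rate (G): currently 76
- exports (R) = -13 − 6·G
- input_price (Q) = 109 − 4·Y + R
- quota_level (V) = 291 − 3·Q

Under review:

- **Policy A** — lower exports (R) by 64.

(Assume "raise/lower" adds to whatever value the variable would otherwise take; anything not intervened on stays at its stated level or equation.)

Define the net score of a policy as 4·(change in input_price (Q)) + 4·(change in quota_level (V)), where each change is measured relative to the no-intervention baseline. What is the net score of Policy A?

Baseline:
  Y = 103
  G = 76
  R = -13 − 6·76 = -469
  Q = 109 − 4·103 + (-469) = -772
  V = 291 − 3·(-772) = 2607
Policy A (R − 64):
  Y = 103
  G = 76
  R = -13 − 6·76 (−64 from intervention) = -533
  Q = 109 − 4·103 + (-533) = -836
  V = 291 − 3·(-836) = 2799
ΔQ = -836 − (-772) = -64; ΔV = 2799 − 2607 = 192
Score = 4·(-64) + 4·192 = 512

512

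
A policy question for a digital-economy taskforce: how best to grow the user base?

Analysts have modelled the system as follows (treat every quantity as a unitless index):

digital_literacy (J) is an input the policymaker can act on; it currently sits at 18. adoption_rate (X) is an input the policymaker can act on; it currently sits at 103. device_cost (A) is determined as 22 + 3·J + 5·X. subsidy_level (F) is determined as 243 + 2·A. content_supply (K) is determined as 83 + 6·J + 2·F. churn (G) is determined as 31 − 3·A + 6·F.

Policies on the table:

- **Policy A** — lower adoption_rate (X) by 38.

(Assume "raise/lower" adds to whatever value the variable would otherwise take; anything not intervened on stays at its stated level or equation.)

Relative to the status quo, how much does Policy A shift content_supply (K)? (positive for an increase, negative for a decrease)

-760

Baseline:
  J = 18
  X = 103
  A = 22 + 3·18 + 5·103 = 591
  F = 243 + 2·591 = 1425
  K = 83 + 6·18 + 2·1425 = 3041
Policy A (X − 38):
  J = 18
  X = 103 − 38 = 65
  A = 22 + 3·18 + 5·65 = 401
  F = 243 + 2·401 = 1045
  K = 83 + 6·18 + 2·1045 = 2281
Change in K: 2281 − 3041 = -760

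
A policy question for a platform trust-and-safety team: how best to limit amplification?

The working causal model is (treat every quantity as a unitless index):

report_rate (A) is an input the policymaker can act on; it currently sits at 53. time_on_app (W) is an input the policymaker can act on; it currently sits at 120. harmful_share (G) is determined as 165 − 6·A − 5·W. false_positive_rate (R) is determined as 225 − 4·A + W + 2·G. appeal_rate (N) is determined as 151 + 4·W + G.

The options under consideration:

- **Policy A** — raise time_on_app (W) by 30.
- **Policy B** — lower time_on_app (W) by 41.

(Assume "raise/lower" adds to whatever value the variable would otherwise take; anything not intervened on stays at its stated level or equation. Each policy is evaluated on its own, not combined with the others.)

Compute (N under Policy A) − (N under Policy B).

Policy A (W + 30):
  A = 53
  W = 120 + 30 = 150
  G = 165 − 6·53 − 5·150 = -903
  N = 151 + 4·150 + (-903) = -152
Policy B (W − 41):
  A = 53
  W = 120 − 41 = 79
  G = 165 − 6·53 − 5·79 = -548
  N = 151 + 4·79 + (-548) = -81
N: -152 − (-81) = -71

-71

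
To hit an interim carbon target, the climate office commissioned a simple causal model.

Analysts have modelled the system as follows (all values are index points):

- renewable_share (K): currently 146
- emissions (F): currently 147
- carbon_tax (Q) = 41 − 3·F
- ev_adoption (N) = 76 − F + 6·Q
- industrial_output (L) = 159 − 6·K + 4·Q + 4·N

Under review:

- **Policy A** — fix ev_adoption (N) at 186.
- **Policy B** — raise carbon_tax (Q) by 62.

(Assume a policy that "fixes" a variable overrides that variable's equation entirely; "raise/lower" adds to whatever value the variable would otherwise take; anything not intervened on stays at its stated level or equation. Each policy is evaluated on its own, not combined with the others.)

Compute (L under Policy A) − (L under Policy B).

Policy A (N := 186):
  K = 146
  F = 147
  Q = 41 − 3·147 = -400
  N = 186
  L = 159 − 6·146 + 4·(-400) + 4·186 = -1573
Policy B (Q + 62):
  K = 146
  F = 147
  Q = 41 − 3·147 (+62 from intervention) = -338
  N = 76 − 147 + 6·(-338) = -2099
  L = 159 − 6·146 + 4·(-338) + 4·(-2099) = -10465
L: -1573 − (-10465) = 8892

8892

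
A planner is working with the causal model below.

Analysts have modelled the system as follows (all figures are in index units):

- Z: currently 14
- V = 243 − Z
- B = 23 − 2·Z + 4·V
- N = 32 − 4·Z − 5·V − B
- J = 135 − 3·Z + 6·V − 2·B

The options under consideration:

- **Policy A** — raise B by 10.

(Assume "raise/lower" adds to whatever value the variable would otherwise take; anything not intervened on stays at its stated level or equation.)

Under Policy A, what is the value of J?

Policy A (B + 10):
  Z = 14
  V = 243 − 14 = 229
  B = 23 − 2·14 + 4·229 (+10 from intervention) = 921
  J = 135 − 3·14 + 6·229 − 2·921 = -375

-375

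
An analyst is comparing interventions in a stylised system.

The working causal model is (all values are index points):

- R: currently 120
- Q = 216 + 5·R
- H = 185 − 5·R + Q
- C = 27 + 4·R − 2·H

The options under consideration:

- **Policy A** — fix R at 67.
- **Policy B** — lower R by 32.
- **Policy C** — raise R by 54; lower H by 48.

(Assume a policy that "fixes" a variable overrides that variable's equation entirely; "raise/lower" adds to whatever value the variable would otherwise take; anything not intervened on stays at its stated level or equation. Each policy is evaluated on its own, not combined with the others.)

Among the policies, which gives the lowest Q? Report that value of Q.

551

Policy A (R := 67):
  R = 67
  Q = 216 + 5·67 = 551
Policy B (R − 32):
  R = 120 − 32 = 88
  Q = 216 + 5·88 = 656
Policy C (R + 54, H − 48):
  R = 120 + 54 = 174
  Q = 216 + 5·174 = 1086
Comparing — Policy A: Q=551, Policy B: Q=656, Policy C: Q=1086. Lowest is 551 (Policy A).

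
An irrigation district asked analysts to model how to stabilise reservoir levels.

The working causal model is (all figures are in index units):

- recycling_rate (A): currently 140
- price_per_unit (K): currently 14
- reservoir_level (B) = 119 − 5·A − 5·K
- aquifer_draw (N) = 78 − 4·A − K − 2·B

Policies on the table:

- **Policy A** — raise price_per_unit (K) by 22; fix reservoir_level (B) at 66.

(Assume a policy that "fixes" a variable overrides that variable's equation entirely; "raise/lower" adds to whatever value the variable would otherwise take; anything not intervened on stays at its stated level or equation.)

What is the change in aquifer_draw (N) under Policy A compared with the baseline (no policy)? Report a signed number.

Baseline:
  A = 140
  K = 14
  B = 119 − 5·140 − 5·14 = -651
  N = 78 − 4·140 − 14 − 2·(-651) = 806
Policy A (K + 22, B := 66):
  A = 140
  K = 14 + 22 = 36
  B = 66
  N = 78 − 4·140 − 36 − 2·66 = -650
Change in N: -650 − 806 = -1456

-1456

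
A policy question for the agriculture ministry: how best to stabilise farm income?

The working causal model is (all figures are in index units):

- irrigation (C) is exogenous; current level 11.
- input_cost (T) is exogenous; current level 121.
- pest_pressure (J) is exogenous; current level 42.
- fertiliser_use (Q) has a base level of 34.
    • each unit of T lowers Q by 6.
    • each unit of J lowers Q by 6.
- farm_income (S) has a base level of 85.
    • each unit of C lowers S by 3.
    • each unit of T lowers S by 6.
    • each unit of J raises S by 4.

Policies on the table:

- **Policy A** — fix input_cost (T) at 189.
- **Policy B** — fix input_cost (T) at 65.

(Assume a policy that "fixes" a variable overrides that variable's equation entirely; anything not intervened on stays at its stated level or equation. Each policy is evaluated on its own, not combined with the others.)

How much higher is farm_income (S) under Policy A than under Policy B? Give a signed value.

Policy A (T := 189):
  C = 11
  T = 189
  J = 42
  S = 85 − 3·11 − 6·189 + 4·42 = -914
Policy B (T := 65):
  C = 11
  T = 65
  J = 42
  S = 85 − 3·11 − 6·65 + 4·42 = -170
S: -914 − (-170) = -744

-744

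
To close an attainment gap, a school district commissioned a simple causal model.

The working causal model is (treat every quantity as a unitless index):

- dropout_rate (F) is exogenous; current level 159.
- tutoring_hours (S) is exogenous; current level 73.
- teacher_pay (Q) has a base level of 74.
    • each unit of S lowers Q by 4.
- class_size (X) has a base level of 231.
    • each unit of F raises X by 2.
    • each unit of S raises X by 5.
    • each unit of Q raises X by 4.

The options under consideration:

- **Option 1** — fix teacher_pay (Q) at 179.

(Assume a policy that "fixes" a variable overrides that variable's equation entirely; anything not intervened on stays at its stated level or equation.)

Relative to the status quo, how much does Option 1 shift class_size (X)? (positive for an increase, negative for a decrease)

Baseline:
  F = 159
  S = 73
  Q = 74 − 4·73 = -218
  X = 231 + 2·159 + 5·73 + 4·(-218) = 42
Option 1 (Q := 179):
  F = 159
  S = 73
  Q = 179
  X = 231 + 2·159 + 5·73 + 4·179 = 1630
Change in X: 1630 − 42 = 1588

1588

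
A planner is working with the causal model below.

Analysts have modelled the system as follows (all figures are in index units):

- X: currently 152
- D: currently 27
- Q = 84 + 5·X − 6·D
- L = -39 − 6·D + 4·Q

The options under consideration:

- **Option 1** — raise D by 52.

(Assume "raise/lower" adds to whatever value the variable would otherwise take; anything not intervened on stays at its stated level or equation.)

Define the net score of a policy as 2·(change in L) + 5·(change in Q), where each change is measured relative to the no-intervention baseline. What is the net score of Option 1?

Baseline:
  X = 152
  D = 27
  Q = 84 + 5·152 − 6·27 = 682
  L = -39 − 6·27 + 4·682 = 2527
Option 1 (D + 52):
  X = 152
  D = 27 + 52 = 79
  Q = 84 + 5·152 − 6·79 = 370
  L = -39 − 6·79 + 4·370 = 967
ΔL = 967 − 2527 = -1560; ΔQ = 370 − 682 = -312
Score = 2·(-1560) + 5·(-312) = -4680

-4680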